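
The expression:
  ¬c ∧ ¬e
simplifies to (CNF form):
¬c ∧ ¬e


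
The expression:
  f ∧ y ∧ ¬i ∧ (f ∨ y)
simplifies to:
f ∧ y ∧ ¬i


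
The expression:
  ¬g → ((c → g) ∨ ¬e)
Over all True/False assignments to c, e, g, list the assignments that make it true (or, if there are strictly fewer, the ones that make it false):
is false only for:
  c=True, e=True, g=False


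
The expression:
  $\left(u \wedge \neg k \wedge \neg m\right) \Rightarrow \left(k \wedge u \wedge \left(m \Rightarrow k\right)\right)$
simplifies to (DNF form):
$k \vee m \vee \neg u$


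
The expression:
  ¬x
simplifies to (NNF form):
¬x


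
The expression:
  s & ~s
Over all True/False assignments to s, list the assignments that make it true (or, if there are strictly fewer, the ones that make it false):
is never true.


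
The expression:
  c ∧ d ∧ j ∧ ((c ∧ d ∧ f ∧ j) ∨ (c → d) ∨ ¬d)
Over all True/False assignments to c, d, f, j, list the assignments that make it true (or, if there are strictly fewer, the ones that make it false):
is true only for:
  c=True, d=True, f=False, j=True;
  c=True, d=True, f=True, j=True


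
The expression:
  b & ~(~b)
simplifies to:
b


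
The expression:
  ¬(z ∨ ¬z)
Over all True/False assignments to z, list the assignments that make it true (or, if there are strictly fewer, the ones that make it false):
is never true.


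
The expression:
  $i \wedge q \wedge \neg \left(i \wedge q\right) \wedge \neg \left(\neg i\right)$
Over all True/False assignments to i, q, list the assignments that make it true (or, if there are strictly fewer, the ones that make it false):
is never true.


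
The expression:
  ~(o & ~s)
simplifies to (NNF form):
s | ~o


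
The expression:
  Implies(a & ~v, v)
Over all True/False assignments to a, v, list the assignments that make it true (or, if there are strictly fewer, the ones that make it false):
is false only for:
  a=True, v=False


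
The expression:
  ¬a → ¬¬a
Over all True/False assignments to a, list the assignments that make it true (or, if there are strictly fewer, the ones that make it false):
is true only for:
  a=True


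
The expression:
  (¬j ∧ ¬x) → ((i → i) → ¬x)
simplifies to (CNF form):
True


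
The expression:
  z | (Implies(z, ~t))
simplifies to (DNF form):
True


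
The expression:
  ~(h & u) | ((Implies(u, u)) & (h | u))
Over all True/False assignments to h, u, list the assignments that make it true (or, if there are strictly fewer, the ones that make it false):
is always true.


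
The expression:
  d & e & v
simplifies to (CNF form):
d & e & v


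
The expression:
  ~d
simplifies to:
~d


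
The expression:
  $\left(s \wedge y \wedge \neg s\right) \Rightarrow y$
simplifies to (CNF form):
$\text{True}$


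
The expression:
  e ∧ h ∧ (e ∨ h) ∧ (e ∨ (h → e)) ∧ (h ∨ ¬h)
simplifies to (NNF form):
e ∧ h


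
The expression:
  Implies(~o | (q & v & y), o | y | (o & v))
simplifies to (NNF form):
o | y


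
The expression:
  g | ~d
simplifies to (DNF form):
g | ~d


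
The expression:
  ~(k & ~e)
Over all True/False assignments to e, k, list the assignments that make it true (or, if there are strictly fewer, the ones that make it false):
is false only for:
  e=False, k=True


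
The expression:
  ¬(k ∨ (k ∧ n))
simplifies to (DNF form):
¬k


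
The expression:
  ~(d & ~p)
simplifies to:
p | ~d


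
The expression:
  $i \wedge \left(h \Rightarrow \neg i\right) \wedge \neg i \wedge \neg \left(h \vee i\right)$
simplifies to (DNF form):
$\text{False}$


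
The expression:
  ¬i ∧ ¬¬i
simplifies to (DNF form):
False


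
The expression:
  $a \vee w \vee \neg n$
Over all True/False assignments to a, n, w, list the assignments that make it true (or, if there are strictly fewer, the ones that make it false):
is false only for:
  a=False, n=True, w=False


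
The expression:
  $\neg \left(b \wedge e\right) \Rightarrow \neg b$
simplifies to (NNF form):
$e \vee \neg b$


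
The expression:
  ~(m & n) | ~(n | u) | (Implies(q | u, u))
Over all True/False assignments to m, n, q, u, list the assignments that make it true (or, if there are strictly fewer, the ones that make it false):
is false only for:
  m=True, n=True, q=True, u=False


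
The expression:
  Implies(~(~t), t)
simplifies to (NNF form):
True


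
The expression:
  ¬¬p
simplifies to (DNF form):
p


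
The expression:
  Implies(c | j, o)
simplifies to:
o | (~c & ~j)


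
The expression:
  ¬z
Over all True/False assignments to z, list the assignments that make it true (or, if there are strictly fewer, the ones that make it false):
is true only for:
  z=False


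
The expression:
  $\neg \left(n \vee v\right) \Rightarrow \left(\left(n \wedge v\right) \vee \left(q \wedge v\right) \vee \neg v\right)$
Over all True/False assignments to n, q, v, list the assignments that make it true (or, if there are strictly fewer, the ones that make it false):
is always true.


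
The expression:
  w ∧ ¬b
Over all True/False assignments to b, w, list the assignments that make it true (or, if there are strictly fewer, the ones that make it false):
is true only for:
  b=False, w=True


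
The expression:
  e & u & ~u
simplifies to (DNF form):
False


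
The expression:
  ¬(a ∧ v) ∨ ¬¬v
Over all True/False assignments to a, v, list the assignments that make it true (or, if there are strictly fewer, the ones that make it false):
is always true.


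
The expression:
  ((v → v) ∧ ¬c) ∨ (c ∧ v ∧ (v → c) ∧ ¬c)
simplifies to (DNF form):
¬c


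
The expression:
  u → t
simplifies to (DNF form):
t ∨ ¬u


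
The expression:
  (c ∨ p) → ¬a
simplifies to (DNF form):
(¬c ∧ ¬p) ∨ ¬a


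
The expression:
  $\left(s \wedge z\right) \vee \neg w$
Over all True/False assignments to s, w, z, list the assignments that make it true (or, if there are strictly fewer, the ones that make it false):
is false only for:
  s=False, w=True, z=False;
  s=False, w=True, z=True;
  s=True, w=True, z=False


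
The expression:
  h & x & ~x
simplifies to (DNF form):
False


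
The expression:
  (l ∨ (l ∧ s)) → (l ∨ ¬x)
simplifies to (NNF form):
True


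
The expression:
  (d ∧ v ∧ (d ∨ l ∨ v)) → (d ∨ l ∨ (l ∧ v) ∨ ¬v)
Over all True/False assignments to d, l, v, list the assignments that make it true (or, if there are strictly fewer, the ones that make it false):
is always true.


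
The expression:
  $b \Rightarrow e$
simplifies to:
$e \vee \neg b$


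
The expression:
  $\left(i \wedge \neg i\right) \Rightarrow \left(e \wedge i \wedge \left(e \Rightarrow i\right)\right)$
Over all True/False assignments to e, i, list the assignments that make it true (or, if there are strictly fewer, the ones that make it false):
is always true.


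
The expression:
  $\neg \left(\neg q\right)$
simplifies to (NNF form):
$q$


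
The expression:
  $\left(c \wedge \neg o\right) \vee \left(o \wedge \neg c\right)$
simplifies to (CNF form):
$\left(c \vee o\right) \wedge \left(\neg c \vee \neg o\right)$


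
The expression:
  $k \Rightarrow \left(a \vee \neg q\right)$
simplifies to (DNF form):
$a \vee \neg k \vee \neg q$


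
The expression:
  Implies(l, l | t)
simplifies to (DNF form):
True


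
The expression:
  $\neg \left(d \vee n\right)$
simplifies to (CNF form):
$\neg d \wedge \neg n$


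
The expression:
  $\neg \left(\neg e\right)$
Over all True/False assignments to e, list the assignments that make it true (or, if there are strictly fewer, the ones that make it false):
is true only for:
  e=True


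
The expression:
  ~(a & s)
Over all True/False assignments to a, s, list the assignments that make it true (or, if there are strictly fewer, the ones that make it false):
is false only for:
  a=True, s=True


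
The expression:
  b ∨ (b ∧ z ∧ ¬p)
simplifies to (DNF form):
b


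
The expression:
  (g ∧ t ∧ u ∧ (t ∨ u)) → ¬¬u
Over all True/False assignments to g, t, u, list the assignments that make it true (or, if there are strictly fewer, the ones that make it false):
is always true.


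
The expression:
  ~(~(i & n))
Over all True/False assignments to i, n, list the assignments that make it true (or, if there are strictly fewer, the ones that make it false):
is true only for:
  i=True, n=True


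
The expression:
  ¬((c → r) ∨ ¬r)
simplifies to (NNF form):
False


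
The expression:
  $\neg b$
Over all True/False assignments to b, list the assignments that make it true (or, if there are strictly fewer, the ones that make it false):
is true only for:
  b=False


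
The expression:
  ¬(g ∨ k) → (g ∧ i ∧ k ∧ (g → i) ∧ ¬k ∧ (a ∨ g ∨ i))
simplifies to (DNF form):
g ∨ k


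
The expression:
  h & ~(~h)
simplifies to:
h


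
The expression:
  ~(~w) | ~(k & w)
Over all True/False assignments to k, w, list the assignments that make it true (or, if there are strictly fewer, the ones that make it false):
is always true.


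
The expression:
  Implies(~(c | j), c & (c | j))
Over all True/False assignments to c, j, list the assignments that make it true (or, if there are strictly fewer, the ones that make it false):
is false only for:
  c=False, j=False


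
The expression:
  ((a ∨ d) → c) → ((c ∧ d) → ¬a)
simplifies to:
¬a ∨ ¬c ∨ ¬d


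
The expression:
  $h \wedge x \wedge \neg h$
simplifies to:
$\text{False}$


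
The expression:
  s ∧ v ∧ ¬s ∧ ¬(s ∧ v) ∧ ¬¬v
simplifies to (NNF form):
False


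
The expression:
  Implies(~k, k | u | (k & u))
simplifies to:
k | u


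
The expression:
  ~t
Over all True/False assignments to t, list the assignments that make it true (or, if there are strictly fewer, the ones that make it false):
is true only for:
  t=False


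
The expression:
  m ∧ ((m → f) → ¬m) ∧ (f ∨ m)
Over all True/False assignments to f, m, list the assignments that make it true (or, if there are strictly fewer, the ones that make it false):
is true only for:
  f=False, m=True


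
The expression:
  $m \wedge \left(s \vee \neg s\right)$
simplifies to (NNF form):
$m$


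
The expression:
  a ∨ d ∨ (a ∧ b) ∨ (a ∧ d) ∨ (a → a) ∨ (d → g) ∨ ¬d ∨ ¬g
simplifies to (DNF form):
True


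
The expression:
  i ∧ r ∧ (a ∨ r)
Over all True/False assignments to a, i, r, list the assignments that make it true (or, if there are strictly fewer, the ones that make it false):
is true only for:
  a=False, i=True, r=True;
  a=True, i=True, r=True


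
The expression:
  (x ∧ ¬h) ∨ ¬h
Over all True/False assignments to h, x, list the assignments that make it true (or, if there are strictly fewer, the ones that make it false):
is true only for:
  h=False, x=False;
  h=False, x=True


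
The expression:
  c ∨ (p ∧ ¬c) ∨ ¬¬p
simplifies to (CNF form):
c ∨ p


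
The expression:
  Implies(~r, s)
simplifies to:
r | s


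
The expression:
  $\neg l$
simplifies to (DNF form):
$\neg l$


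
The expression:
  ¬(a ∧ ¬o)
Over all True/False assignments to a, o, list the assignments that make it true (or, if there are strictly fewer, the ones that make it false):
is false only for:
  a=True, o=False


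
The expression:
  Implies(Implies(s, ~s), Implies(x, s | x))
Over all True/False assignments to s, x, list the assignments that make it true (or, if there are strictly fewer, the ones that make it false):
is always true.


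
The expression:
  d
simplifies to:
d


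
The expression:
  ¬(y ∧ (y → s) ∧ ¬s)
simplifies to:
True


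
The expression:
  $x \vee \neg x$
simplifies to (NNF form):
$\text{True}$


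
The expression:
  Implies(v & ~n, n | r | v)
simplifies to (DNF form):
True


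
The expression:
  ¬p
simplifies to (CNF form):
¬p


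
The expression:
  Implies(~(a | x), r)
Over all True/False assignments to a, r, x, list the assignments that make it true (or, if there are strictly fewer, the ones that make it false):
is false only for:
  a=False, r=False, x=False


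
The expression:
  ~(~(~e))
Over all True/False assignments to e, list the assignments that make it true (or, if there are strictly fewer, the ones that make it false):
is true only for:
  e=False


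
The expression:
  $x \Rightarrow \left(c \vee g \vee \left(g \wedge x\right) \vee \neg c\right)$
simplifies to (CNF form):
$\text{True}$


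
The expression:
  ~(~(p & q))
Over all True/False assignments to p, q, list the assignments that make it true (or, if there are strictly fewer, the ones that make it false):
is true only for:
  p=True, q=True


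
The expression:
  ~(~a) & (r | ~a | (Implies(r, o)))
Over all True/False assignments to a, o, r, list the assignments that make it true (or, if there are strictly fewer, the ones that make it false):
is true only for:
  a=True, o=False, r=False;
  a=True, o=False, r=True;
  a=True, o=True, r=False;
  a=True, o=True, r=True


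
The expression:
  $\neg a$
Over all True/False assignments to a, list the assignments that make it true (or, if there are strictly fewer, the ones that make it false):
is true only for:
  a=False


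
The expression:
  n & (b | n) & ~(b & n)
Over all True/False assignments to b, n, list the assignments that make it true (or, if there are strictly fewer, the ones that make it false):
is true only for:
  b=False, n=True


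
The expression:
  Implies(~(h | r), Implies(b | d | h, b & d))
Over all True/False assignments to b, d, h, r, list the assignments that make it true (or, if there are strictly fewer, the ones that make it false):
is false only for:
  b=False, d=True, h=False, r=False;
  b=True, d=False, h=False, r=False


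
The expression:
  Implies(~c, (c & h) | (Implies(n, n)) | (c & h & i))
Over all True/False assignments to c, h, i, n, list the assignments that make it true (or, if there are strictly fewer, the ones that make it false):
is always true.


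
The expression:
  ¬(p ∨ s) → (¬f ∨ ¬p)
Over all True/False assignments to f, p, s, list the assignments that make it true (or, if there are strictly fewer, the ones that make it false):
is always true.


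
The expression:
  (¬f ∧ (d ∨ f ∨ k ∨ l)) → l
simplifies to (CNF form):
(f ∨ l ∨ ¬d) ∧ (f ∨ l ∨ ¬k)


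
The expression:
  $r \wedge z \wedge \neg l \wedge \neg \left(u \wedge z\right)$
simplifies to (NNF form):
$r \wedge z \wedge \neg l \wedge \neg u$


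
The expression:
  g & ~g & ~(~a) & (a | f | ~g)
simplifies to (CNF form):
False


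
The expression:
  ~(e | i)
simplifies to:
~e & ~i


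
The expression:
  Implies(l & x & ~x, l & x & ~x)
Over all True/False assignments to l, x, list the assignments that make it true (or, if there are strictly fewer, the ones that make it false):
is always true.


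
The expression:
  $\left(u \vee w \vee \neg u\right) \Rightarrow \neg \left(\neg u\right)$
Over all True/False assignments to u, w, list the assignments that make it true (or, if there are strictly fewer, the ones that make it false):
is true only for:
  u=True, w=False;
  u=True, w=True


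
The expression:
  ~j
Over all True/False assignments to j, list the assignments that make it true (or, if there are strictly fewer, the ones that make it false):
is true only for:
  j=False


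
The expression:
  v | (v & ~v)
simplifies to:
v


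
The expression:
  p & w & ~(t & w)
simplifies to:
p & w & ~t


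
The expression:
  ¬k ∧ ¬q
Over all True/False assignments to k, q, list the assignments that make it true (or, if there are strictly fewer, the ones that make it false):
is true only for:
  k=False, q=False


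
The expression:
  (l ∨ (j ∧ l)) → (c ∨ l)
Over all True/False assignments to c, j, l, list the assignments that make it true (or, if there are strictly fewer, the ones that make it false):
is always true.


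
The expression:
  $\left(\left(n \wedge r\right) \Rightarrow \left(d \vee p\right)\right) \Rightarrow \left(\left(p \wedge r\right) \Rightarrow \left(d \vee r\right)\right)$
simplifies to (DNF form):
$\text{True}$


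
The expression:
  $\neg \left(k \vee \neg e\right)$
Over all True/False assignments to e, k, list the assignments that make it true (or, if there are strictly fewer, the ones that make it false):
is true only for:
  e=True, k=False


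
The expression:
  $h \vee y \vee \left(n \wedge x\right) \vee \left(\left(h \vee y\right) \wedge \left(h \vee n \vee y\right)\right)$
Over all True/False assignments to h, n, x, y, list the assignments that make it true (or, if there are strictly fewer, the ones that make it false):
is false only for:
  h=False, n=False, x=False, y=False;
  h=False, n=False, x=True, y=False;
  h=False, n=True, x=False, y=False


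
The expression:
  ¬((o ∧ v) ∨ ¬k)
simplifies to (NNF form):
k ∧ (¬o ∨ ¬v)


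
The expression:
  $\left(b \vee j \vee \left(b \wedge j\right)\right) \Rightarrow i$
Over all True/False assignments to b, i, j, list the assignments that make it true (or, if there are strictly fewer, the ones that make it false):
is false only for:
  b=False, i=False, j=True;
  b=True, i=False, j=False;
  b=True, i=False, j=True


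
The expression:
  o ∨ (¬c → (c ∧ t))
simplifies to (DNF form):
c ∨ o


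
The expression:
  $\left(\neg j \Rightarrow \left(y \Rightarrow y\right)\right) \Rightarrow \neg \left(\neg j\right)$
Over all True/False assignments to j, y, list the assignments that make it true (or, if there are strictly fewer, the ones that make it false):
is true only for:
  j=True, y=False;
  j=True, y=True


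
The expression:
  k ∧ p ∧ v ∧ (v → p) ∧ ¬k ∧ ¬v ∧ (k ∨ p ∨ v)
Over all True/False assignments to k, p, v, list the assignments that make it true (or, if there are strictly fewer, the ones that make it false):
is never true.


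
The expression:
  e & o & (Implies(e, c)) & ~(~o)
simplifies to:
c & e & o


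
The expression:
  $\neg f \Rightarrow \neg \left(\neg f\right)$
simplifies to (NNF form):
$f$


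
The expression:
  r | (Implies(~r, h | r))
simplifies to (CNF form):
h | r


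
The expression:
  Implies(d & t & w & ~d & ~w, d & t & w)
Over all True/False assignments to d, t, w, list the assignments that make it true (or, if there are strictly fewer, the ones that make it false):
is always true.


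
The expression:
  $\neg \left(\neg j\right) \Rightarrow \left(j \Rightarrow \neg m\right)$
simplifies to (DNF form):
$\neg j \vee \neg m$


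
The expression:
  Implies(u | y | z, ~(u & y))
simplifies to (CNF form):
~u | ~y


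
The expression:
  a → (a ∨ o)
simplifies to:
True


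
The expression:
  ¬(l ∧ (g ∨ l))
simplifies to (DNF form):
¬l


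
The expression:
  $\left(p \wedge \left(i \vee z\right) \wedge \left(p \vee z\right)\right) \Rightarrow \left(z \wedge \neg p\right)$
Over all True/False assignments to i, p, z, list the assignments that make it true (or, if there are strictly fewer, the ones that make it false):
is false only for:
  i=False, p=True, z=True;
  i=True, p=True, z=False;
  i=True, p=True, z=True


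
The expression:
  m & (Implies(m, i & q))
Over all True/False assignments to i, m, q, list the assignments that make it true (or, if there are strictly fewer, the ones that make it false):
is true only for:
  i=True, m=True, q=True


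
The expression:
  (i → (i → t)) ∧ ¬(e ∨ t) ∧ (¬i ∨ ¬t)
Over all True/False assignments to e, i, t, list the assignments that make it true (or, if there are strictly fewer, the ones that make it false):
is true only for:
  e=False, i=False, t=False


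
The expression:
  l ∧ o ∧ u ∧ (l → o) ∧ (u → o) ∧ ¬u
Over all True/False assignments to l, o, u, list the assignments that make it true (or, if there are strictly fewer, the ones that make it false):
is never true.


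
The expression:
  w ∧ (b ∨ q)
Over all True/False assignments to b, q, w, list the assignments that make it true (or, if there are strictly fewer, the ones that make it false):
is true only for:
  b=False, q=True, w=True;
  b=True, q=False, w=True;
  b=True, q=True, w=True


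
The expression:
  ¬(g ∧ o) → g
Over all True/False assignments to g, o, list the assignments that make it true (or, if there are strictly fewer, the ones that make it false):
is true only for:
  g=True, o=False;
  g=True, o=True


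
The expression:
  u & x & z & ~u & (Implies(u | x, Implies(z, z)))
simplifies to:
False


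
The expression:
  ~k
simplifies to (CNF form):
~k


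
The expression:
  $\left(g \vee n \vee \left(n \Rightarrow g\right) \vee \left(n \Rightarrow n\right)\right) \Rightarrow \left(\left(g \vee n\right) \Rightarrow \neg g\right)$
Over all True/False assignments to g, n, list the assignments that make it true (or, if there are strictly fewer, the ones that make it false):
is true only for:
  g=False, n=False;
  g=False, n=True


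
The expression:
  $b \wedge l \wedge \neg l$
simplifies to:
$\text{False}$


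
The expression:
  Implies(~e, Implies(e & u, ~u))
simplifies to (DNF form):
True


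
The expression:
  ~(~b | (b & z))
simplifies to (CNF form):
b & ~z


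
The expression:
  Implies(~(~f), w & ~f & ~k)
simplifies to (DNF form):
~f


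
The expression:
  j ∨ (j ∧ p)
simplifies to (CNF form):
j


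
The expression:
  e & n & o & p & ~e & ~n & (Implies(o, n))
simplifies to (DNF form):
False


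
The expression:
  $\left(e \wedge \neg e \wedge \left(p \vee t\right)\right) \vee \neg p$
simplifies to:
$\neg p$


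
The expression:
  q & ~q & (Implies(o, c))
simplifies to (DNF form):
False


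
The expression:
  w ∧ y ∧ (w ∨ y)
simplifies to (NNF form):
w ∧ y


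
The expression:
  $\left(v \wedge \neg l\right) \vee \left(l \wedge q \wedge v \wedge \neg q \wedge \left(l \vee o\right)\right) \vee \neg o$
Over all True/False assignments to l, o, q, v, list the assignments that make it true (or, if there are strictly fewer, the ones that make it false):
is false only for:
  l=False, o=True, q=False, v=False;
  l=False, o=True, q=True, v=False;
  l=True, o=True, q=False, v=False;
  l=True, o=True, q=False, v=True;
  l=True, o=True, q=True, v=False;
  l=True, o=True, q=True, v=True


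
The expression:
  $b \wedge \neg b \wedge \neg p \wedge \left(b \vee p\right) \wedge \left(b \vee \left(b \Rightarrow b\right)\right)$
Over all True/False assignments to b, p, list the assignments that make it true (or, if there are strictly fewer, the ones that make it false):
is never true.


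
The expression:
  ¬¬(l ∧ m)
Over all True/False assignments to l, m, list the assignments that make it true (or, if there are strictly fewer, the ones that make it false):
is true only for:
  l=True, m=True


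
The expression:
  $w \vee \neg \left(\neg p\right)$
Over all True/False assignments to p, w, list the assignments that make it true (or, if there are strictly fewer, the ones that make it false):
is false only for:
  p=False, w=False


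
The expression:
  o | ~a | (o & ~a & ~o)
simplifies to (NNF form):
o | ~a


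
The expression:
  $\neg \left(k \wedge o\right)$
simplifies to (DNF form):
$\neg k \vee \neg o$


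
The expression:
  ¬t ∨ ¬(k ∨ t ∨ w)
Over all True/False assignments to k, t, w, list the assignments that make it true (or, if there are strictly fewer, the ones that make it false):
is true only for:
  k=False, t=False, w=False;
  k=False, t=False, w=True;
  k=True, t=False, w=False;
  k=True, t=False, w=True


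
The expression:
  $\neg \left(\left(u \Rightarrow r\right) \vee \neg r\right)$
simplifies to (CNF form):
$\text{False}$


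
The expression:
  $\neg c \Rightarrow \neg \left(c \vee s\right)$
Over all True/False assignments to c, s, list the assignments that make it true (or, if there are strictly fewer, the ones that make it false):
is false only for:
  c=False, s=True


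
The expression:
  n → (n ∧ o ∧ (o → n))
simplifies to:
o ∨ ¬n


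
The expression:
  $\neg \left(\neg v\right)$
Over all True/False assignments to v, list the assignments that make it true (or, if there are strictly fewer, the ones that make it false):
is true only for:
  v=True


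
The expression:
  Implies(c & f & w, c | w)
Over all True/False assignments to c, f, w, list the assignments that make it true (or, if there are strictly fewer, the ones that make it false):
is always true.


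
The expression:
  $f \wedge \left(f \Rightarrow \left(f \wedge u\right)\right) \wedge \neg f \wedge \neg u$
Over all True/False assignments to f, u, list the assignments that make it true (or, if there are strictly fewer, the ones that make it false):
is never true.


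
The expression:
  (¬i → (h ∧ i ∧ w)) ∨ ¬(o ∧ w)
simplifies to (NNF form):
i ∨ ¬o ∨ ¬w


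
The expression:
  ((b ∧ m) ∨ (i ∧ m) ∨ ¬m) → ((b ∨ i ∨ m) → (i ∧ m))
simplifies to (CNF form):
(i ∨ ¬b) ∧ (m ∨ ¬i)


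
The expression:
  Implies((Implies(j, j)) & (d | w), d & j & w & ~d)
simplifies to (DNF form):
~d & ~w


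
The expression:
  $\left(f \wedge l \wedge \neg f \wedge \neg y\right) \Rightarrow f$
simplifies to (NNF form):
$\text{True}$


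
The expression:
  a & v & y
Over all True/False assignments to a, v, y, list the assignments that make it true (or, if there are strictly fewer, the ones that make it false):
is true only for:
  a=True, v=True, y=True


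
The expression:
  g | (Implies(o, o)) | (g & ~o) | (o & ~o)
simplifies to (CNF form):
True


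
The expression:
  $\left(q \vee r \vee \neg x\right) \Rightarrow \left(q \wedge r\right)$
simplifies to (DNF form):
$\left(q \wedge r\right) \vee \left(x \wedge \neg q \wedge \neg r\right)$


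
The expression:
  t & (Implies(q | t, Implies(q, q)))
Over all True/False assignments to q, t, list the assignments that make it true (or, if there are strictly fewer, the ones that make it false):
is true only for:
  q=False, t=True;
  q=True, t=True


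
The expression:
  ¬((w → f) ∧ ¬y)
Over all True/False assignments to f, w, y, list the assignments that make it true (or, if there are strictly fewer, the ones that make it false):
is false only for:
  f=False, w=False, y=False;
  f=True, w=False, y=False;
  f=True, w=True, y=False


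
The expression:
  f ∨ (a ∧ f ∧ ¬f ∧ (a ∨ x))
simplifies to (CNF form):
f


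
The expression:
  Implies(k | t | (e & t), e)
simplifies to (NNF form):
e | (~k & ~t)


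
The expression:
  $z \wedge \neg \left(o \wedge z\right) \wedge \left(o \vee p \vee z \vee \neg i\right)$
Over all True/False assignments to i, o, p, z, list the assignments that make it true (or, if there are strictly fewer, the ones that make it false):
is true only for:
  i=False, o=False, p=False, z=True;
  i=False, o=False, p=True, z=True;
  i=True, o=False, p=False, z=True;
  i=True, o=False, p=True, z=True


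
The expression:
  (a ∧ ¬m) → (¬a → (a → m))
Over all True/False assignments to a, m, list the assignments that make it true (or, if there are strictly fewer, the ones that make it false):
is always true.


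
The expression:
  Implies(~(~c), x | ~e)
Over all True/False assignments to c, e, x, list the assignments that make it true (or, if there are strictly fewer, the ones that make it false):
is false only for:
  c=True, e=True, x=False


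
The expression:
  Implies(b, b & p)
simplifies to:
p | ~b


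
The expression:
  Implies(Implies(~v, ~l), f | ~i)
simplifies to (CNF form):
(f | l | ~i) & (f | ~i | ~v)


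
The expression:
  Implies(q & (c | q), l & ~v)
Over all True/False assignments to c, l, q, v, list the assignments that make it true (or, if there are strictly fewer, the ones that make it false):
is false only for:
  c=False, l=False, q=True, v=False;
  c=False, l=False, q=True, v=True;
  c=False, l=True, q=True, v=True;
  c=True, l=False, q=True, v=False;
  c=True, l=False, q=True, v=True;
  c=True, l=True, q=True, v=True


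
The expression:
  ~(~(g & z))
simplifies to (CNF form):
g & z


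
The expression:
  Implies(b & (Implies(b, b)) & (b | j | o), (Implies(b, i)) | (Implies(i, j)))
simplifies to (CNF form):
True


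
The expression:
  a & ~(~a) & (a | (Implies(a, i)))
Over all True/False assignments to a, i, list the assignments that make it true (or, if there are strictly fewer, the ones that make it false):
is true only for:
  a=True, i=False;
  a=True, i=True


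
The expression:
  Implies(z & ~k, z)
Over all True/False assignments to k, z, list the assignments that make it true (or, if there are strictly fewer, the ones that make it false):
is always true.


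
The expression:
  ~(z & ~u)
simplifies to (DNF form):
u | ~z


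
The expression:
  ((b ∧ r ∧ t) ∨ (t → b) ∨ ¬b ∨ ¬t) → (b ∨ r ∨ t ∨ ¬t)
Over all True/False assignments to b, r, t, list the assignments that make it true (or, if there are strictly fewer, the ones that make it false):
is always true.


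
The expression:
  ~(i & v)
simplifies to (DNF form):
~i | ~v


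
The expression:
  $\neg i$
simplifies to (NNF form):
$\neg i$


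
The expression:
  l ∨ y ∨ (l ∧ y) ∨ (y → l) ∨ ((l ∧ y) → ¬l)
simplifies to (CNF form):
True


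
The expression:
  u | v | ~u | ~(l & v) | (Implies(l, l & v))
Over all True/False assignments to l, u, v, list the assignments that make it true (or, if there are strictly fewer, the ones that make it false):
is always true.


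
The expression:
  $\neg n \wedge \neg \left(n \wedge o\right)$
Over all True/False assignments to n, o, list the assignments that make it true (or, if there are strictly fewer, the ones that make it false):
is true only for:
  n=False, o=False;
  n=False, o=True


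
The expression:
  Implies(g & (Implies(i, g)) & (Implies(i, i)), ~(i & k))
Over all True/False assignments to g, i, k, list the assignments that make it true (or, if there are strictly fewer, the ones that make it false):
is false only for:
  g=True, i=True, k=True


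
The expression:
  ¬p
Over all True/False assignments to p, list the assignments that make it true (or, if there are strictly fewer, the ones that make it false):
is true only for:
  p=False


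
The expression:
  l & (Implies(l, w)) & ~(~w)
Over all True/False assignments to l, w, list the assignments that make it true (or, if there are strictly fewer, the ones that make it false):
is true only for:
  l=True, w=True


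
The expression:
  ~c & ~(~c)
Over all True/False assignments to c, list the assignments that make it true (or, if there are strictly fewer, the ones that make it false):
is never true.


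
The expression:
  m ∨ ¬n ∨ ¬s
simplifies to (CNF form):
m ∨ ¬n ∨ ¬s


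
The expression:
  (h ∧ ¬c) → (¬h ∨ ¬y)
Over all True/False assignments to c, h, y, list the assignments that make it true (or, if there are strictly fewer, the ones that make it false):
is false only for:
  c=False, h=True, y=True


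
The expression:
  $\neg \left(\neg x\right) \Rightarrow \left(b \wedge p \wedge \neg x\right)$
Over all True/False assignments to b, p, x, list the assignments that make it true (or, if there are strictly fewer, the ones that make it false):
is true only for:
  b=False, p=False, x=False;
  b=False, p=True, x=False;
  b=True, p=False, x=False;
  b=True, p=True, x=False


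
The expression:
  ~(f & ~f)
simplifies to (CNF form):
True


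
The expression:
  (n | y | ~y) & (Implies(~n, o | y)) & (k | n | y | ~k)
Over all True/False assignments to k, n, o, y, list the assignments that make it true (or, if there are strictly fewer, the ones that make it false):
is false only for:
  k=False, n=False, o=False, y=False;
  k=True, n=False, o=False, y=False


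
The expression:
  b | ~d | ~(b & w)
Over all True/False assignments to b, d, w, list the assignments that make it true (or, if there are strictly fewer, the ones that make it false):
is always true.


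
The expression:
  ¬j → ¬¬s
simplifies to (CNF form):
j ∨ s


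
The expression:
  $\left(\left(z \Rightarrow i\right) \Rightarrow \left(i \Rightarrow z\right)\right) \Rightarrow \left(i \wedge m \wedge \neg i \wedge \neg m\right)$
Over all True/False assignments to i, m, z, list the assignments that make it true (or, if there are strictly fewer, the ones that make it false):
is true only for:
  i=True, m=False, z=False;
  i=True, m=True, z=False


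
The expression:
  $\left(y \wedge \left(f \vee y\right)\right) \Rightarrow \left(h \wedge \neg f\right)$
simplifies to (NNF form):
$\left(h \wedge \neg f\right) \vee \neg y$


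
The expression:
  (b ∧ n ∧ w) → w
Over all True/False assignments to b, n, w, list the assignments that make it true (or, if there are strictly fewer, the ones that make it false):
is always true.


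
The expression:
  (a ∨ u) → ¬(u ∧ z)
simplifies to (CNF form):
¬u ∨ ¬z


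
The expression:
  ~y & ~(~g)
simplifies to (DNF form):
g & ~y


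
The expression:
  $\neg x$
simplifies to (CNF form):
$\neg x$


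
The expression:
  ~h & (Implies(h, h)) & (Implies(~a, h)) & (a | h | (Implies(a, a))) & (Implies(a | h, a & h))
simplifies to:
False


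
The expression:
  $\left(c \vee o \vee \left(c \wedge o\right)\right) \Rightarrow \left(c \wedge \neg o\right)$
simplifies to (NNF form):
$\neg o$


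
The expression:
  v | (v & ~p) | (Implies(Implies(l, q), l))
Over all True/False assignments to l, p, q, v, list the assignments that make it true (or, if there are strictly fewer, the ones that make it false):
is false only for:
  l=False, p=False, q=False, v=False;
  l=False, p=False, q=True, v=False;
  l=False, p=True, q=False, v=False;
  l=False, p=True, q=True, v=False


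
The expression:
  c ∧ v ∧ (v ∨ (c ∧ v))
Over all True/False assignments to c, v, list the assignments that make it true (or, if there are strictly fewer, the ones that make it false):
is true only for:
  c=True, v=True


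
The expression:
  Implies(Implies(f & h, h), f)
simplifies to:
f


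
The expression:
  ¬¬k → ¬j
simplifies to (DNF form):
¬j ∨ ¬k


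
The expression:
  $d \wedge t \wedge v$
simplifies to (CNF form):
$d \wedge t \wedge v$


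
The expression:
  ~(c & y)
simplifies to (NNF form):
~c | ~y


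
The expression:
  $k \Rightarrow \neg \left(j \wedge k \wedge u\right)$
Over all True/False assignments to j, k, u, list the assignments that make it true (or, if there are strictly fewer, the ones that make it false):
is false only for:
  j=True, k=True, u=True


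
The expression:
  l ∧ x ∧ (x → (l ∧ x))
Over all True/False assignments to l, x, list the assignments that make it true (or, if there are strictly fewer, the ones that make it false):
is true only for:
  l=True, x=True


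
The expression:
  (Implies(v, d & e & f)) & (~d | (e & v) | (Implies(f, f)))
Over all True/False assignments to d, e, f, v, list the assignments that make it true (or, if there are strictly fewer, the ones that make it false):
is false only for:
  d=False, e=False, f=False, v=True;
  d=False, e=False, f=True, v=True;
  d=False, e=True, f=False, v=True;
  d=False, e=True, f=True, v=True;
  d=True, e=False, f=False, v=True;
  d=True, e=False, f=True, v=True;
  d=True, e=True, f=False, v=True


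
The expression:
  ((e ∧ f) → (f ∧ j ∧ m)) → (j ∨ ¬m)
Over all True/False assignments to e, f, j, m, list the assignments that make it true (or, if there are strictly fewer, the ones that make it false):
is false only for:
  e=False, f=False, j=False, m=True;
  e=False, f=True, j=False, m=True;
  e=True, f=False, j=False, m=True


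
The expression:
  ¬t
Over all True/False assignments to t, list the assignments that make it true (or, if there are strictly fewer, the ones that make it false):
is true only for:
  t=False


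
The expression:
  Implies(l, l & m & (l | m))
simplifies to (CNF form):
m | ~l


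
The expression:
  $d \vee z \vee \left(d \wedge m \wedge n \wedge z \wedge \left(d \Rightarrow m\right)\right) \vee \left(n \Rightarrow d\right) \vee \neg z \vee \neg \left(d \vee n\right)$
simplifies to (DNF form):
$\text{True}$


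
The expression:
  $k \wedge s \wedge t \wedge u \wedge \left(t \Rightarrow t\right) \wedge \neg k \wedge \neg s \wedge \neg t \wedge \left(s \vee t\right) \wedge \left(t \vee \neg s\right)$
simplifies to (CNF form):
$\text{False}$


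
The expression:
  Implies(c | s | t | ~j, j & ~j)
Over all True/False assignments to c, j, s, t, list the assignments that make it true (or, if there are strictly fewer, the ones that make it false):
is true only for:
  c=False, j=True, s=False, t=False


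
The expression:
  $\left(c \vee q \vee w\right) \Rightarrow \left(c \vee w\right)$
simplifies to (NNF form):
$c \vee w \vee \neg q$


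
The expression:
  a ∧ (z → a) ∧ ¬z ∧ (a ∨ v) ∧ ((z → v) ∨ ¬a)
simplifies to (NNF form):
a ∧ ¬z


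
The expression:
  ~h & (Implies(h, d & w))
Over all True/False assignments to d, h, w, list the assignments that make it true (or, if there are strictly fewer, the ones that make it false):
is true only for:
  d=False, h=False, w=False;
  d=False, h=False, w=True;
  d=True, h=False, w=False;
  d=True, h=False, w=True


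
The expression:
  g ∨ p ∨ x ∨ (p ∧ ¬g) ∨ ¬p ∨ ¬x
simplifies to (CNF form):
True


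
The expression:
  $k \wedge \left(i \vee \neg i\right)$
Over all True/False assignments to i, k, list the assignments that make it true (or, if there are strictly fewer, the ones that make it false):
is true only for:
  i=False, k=True;
  i=True, k=True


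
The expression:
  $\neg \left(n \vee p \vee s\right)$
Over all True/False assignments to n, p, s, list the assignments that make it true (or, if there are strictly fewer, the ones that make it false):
is true only for:
  n=False, p=False, s=False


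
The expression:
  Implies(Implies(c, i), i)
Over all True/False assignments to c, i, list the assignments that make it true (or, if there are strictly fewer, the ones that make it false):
is false only for:
  c=False, i=False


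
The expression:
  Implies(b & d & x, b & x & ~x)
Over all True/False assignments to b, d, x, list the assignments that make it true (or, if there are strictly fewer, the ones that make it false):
is false only for:
  b=True, d=True, x=True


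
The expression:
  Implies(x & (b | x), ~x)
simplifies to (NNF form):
~x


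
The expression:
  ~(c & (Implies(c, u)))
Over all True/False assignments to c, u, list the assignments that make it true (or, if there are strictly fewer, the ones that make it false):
is false only for:
  c=True, u=True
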